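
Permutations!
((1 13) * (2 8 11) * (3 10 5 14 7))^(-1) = (1 13)(2 11 8)(3 7 14 5 10) = [0, 13, 11, 7, 4, 10, 6, 14, 2, 9, 3, 8, 12, 1, 5]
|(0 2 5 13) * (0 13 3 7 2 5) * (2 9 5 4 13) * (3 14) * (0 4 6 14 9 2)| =8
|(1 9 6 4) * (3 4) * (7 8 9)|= |(1 7 8 9 6 3 4)|= 7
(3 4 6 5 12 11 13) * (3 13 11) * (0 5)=[5, 1, 2, 4, 6, 12, 0, 7, 8, 9, 10, 11, 3, 13]=(13)(0 5 12 3 4 6)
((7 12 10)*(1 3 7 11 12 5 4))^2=(1 7 4 3 5)(10 12 11)=[0, 7, 2, 5, 3, 1, 6, 4, 8, 9, 12, 10, 11]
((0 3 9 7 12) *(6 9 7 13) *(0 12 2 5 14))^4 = (0 5 7)(2 3 14)(6 9 13) = [5, 1, 3, 14, 4, 7, 9, 0, 8, 13, 10, 11, 12, 6, 2]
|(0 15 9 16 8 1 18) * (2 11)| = |(0 15 9 16 8 1 18)(2 11)| = 14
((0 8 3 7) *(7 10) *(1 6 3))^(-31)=(0 3 8 10 1 7 6)=[3, 7, 2, 8, 4, 5, 0, 6, 10, 9, 1]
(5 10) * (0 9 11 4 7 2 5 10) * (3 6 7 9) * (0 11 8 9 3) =(2 5 11 4 3 6 7)(8 9) =[0, 1, 5, 6, 3, 11, 7, 2, 9, 8, 10, 4]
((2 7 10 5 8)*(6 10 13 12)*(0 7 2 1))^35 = (0 1 8 5 10 6 12 13 7) = [1, 8, 2, 3, 4, 10, 12, 0, 5, 9, 6, 11, 13, 7]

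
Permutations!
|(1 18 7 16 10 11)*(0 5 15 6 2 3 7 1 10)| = 8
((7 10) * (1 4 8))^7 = (1 4 8)(7 10) = [0, 4, 2, 3, 8, 5, 6, 10, 1, 9, 7]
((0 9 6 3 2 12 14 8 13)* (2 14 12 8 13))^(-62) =(0 14 6)(3 9 13) =[14, 1, 2, 9, 4, 5, 0, 7, 8, 13, 10, 11, 12, 3, 6]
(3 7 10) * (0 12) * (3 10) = (0 12)(3 7) = [12, 1, 2, 7, 4, 5, 6, 3, 8, 9, 10, 11, 0]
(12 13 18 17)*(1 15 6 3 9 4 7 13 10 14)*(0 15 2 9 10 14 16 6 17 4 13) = (0 15 17 12 14 1 2 9 13 18 4 7)(3 10 16 6) = [15, 2, 9, 10, 7, 5, 3, 0, 8, 13, 16, 11, 14, 18, 1, 17, 6, 12, 4]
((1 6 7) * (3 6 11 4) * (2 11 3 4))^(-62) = (11)(1 6)(3 7) = [0, 6, 2, 7, 4, 5, 1, 3, 8, 9, 10, 11]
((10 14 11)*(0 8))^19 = (0 8)(10 14 11) = [8, 1, 2, 3, 4, 5, 6, 7, 0, 9, 14, 10, 12, 13, 11]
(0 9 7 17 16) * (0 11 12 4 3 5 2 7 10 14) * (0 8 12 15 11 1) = (0 9 10 14 8 12 4 3 5 2 7 17 16 1)(11 15) = [9, 0, 7, 5, 3, 2, 6, 17, 12, 10, 14, 15, 4, 13, 8, 11, 1, 16]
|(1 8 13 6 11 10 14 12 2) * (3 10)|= 10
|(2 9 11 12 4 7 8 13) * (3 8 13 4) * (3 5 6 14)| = |(2 9 11 12 5 6 14 3 8 4 7 13)| = 12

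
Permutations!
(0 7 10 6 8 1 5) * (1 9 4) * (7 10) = (0 10 6 8 9 4 1 5) = [10, 5, 2, 3, 1, 0, 8, 7, 9, 4, 6]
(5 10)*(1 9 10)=(1 9 10 5)=[0, 9, 2, 3, 4, 1, 6, 7, 8, 10, 5]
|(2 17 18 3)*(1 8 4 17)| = 7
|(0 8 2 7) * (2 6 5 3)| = 7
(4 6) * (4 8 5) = (4 6 8 5) = [0, 1, 2, 3, 6, 4, 8, 7, 5]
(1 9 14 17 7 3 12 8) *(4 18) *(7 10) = [0, 9, 2, 12, 18, 5, 6, 3, 1, 14, 7, 11, 8, 13, 17, 15, 16, 10, 4] = (1 9 14 17 10 7 3 12 8)(4 18)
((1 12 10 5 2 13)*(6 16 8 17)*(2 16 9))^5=[0, 8, 5, 3, 4, 9, 12, 7, 13, 10, 6, 11, 17, 16, 14, 15, 2, 1]=(1 8 13 16 2 5 9 10 6 12 17)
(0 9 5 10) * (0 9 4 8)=[4, 1, 2, 3, 8, 10, 6, 7, 0, 5, 9]=(0 4 8)(5 10 9)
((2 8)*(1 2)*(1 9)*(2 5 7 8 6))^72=(1 7 9 5 8)=[0, 7, 2, 3, 4, 8, 6, 9, 1, 5]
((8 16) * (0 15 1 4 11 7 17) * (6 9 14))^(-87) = (0 11 15 7 1 17 4)(8 16) = [11, 17, 2, 3, 0, 5, 6, 1, 16, 9, 10, 15, 12, 13, 14, 7, 8, 4]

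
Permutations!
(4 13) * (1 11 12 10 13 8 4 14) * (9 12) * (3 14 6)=[0, 11, 2, 14, 8, 5, 3, 7, 4, 12, 13, 9, 10, 6, 1]=(1 11 9 12 10 13 6 3 14)(4 8)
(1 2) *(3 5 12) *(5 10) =(1 2)(3 10 5 12) =[0, 2, 1, 10, 4, 12, 6, 7, 8, 9, 5, 11, 3]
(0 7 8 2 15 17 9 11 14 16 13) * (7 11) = (0 11 14 16 13)(2 15 17 9 7 8) = [11, 1, 15, 3, 4, 5, 6, 8, 2, 7, 10, 14, 12, 0, 16, 17, 13, 9]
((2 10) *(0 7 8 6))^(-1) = [6, 1, 10, 3, 4, 5, 8, 0, 7, 9, 2] = (0 6 8 7)(2 10)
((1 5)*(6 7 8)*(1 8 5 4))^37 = (1 4)(5 8 6 7) = [0, 4, 2, 3, 1, 8, 7, 5, 6]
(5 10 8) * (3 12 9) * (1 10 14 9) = (1 10 8 5 14 9 3 12) = [0, 10, 2, 12, 4, 14, 6, 7, 5, 3, 8, 11, 1, 13, 9]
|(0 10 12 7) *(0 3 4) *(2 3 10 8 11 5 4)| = 30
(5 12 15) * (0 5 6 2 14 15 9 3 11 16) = (0 5 12 9 3 11 16)(2 14 15 6) = [5, 1, 14, 11, 4, 12, 2, 7, 8, 3, 10, 16, 9, 13, 15, 6, 0]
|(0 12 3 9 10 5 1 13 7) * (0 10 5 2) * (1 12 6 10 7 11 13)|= 4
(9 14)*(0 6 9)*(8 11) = [6, 1, 2, 3, 4, 5, 9, 7, 11, 14, 10, 8, 12, 13, 0] = (0 6 9 14)(8 11)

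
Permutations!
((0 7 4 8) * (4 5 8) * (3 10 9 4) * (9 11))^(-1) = (0 8 5 7)(3 4 9 11 10) = [8, 1, 2, 4, 9, 7, 6, 0, 5, 11, 3, 10]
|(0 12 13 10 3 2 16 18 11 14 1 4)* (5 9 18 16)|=|(0 12 13 10 3 2 5 9 18 11 14 1 4)|=13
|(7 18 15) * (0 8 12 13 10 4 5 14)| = 24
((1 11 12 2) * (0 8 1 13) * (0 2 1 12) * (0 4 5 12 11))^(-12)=(13)(0 11 5 1 8 4 12)=[11, 8, 2, 3, 12, 1, 6, 7, 4, 9, 10, 5, 0, 13]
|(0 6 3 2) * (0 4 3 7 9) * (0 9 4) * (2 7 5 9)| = 15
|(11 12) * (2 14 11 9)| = 5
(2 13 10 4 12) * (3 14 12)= (2 13 10 4 3 14 12)= [0, 1, 13, 14, 3, 5, 6, 7, 8, 9, 4, 11, 2, 10, 12]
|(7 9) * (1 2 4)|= |(1 2 4)(7 9)|= 6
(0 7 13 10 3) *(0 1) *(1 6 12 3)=(0 7 13 10 1)(3 6 12)=[7, 0, 2, 6, 4, 5, 12, 13, 8, 9, 1, 11, 3, 10]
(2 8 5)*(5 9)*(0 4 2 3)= (0 4 2 8 9 5 3)= [4, 1, 8, 0, 2, 3, 6, 7, 9, 5]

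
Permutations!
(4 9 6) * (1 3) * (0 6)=[6, 3, 2, 1, 9, 5, 4, 7, 8, 0]=(0 6 4 9)(1 3)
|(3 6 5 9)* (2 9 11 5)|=4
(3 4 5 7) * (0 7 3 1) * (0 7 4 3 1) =(0 4 5 1 7) =[4, 7, 2, 3, 5, 1, 6, 0]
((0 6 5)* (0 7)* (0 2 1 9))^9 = (0 5 2 9 6 7 1) = [5, 0, 9, 3, 4, 2, 7, 1, 8, 6]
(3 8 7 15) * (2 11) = (2 11)(3 8 7 15) = [0, 1, 11, 8, 4, 5, 6, 15, 7, 9, 10, 2, 12, 13, 14, 3]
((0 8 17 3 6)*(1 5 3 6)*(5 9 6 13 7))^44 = (0 7 9 17 3)(1 8 5 6 13) = [7, 8, 2, 0, 4, 6, 13, 9, 5, 17, 10, 11, 12, 1, 14, 15, 16, 3]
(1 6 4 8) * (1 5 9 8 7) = (1 6 4 7)(5 9 8) = [0, 6, 2, 3, 7, 9, 4, 1, 5, 8]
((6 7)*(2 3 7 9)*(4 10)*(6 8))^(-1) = (2 9 6 8 7 3)(4 10) = [0, 1, 9, 2, 10, 5, 8, 3, 7, 6, 4]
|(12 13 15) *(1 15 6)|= 5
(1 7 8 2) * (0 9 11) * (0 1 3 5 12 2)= (0 9 11 1 7 8)(2 3 5 12)= [9, 7, 3, 5, 4, 12, 6, 8, 0, 11, 10, 1, 2]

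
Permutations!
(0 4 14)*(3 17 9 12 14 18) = (0 4 18 3 17 9 12 14) = [4, 1, 2, 17, 18, 5, 6, 7, 8, 12, 10, 11, 14, 13, 0, 15, 16, 9, 3]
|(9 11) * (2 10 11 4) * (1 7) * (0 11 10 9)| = 6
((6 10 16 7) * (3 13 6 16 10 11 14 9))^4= (16)(3 14 6)(9 11 13)= [0, 1, 2, 14, 4, 5, 3, 7, 8, 11, 10, 13, 12, 9, 6, 15, 16]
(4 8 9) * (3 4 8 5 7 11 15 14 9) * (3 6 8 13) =(3 4 5 7 11 15 14 9 13)(6 8) =[0, 1, 2, 4, 5, 7, 8, 11, 6, 13, 10, 15, 12, 3, 9, 14]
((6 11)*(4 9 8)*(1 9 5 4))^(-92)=(11)(1 9 8)=[0, 9, 2, 3, 4, 5, 6, 7, 1, 8, 10, 11]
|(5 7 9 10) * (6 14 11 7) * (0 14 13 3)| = 10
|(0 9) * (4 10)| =|(0 9)(4 10)| =2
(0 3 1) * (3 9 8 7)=(0 9 8 7 3 1)=[9, 0, 2, 1, 4, 5, 6, 3, 7, 8]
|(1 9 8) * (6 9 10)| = 5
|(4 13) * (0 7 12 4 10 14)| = |(0 7 12 4 13 10 14)| = 7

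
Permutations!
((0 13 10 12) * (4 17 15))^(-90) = (17)(0 10)(12 13) = [10, 1, 2, 3, 4, 5, 6, 7, 8, 9, 0, 11, 13, 12, 14, 15, 16, 17]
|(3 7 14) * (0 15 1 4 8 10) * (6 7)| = 12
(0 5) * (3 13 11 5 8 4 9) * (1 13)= [8, 13, 2, 1, 9, 0, 6, 7, 4, 3, 10, 5, 12, 11]= (0 8 4 9 3 1 13 11 5)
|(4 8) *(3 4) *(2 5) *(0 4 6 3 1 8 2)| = |(0 4 2 5)(1 8)(3 6)| = 4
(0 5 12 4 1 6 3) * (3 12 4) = (0 5 4 1 6 12 3) = [5, 6, 2, 0, 1, 4, 12, 7, 8, 9, 10, 11, 3]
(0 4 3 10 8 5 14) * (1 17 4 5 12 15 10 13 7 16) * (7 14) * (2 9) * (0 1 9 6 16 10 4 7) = [5, 17, 6, 13, 3, 0, 16, 10, 12, 2, 8, 11, 15, 14, 1, 4, 9, 7] = (0 5)(1 17 7 10 8 12 15 4 3 13 14)(2 6 16 9)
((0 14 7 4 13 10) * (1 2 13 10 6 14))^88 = (0 4 14 13 1 10 7 6 2) = [4, 10, 0, 3, 14, 5, 2, 6, 8, 9, 7, 11, 12, 1, 13]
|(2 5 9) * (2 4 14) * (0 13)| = |(0 13)(2 5 9 4 14)| = 10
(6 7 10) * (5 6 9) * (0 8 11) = (0 8 11)(5 6 7 10 9) = [8, 1, 2, 3, 4, 6, 7, 10, 11, 5, 9, 0]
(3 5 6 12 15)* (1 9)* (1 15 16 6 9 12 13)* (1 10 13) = (1 12 16 6)(3 5 9 15)(10 13) = [0, 12, 2, 5, 4, 9, 1, 7, 8, 15, 13, 11, 16, 10, 14, 3, 6]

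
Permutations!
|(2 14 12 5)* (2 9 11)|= |(2 14 12 5 9 11)|= 6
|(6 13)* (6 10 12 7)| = 5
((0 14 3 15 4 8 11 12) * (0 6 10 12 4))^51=(0 15 3 14)=[15, 1, 2, 14, 4, 5, 6, 7, 8, 9, 10, 11, 12, 13, 0, 3]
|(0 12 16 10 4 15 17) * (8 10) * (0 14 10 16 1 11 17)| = 18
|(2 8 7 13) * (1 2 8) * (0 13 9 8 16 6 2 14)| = |(0 13 16 6 2 1 14)(7 9 8)| = 21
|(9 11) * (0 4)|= |(0 4)(9 11)|= 2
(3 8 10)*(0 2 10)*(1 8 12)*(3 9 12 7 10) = (0 2 3 7 10 9 12 1 8) = [2, 8, 3, 7, 4, 5, 6, 10, 0, 12, 9, 11, 1]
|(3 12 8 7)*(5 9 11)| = |(3 12 8 7)(5 9 11)| = 12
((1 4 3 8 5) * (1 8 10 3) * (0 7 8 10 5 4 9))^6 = [0, 1, 2, 3, 4, 5, 6, 7, 8, 9, 10] = (10)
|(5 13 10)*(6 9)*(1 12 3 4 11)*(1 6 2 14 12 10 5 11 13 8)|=13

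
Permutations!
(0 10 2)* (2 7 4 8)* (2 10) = (0 2)(4 8 10 7) = [2, 1, 0, 3, 8, 5, 6, 4, 10, 9, 7]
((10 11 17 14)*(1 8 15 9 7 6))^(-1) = (1 6 7 9 15 8)(10 14 17 11) = [0, 6, 2, 3, 4, 5, 7, 9, 1, 15, 14, 10, 12, 13, 17, 8, 16, 11]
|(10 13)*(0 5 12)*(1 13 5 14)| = |(0 14 1 13 10 5 12)| = 7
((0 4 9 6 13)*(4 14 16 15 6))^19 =(0 14 16 15 6 13)(4 9) =[14, 1, 2, 3, 9, 5, 13, 7, 8, 4, 10, 11, 12, 0, 16, 6, 15]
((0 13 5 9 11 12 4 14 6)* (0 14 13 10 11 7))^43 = (0 9 13 12 10 7 5 4 11)(6 14) = [9, 1, 2, 3, 11, 4, 14, 5, 8, 13, 7, 0, 10, 12, 6]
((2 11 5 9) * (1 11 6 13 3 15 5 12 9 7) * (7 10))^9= (1 5 13 9)(2 11 10 3)(6 12 7 15)= [0, 5, 11, 2, 4, 13, 12, 15, 8, 1, 3, 10, 7, 9, 14, 6]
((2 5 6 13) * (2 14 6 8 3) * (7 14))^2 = (2 8)(3 5)(6 7)(13 14) = [0, 1, 8, 5, 4, 3, 7, 6, 2, 9, 10, 11, 12, 14, 13]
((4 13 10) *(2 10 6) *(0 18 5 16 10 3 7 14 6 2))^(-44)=(0 10 3)(2 6 16)(4 7 18)(5 13 14)=[10, 1, 6, 0, 7, 13, 16, 18, 8, 9, 3, 11, 12, 14, 5, 15, 2, 17, 4]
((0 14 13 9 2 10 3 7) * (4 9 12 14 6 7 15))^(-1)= (0 7 6)(2 9 4 15 3 10)(12 13 14)= [7, 1, 9, 10, 15, 5, 0, 6, 8, 4, 2, 11, 13, 14, 12, 3]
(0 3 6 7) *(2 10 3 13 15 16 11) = (0 13 15 16 11 2 10 3 6 7) = [13, 1, 10, 6, 4, 5, 7, 0, 8, 9, 3, 2, 12, 15, 14, 16, 11]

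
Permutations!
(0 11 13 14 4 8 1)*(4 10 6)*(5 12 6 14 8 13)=(0 11 5 12 6 4 13 8 1)(10 14)=[11, 0, 2, 3, 13, 12, 4, 7, 1, 9, 14, 5, 6, 8, 10]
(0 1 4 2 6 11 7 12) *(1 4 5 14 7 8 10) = (0 4 2 6 11 8 10 1 5 14 7 12) = [4, 5, 6, 3, 2, 14, 11, 12, 10, 9, 1, 8, 0, 13, 7]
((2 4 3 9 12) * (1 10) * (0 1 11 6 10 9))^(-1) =[3, 0, 12, 4, 2, 5, 11, 7, 8, 1, 6, 10, 9] =(0 3 4 2 12 9 1)(6 11 10)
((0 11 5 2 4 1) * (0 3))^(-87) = (0 4 11 1 5 3 2) = [4, 5, 0, 2, 11, 3, 6, 7, 8, 9, 10, 1]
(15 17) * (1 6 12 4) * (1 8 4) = (1 6 12)(4 8)(15 17) = [0, 6, 2, 3, 8, 5, 12, 7, 4, 9, 10, 11, 1, 13, 14, 17, 16, 15]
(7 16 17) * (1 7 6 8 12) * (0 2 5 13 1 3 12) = (0 2 5 13 1 7 16 17 6 8)(3 12) = [2, 7, 5, 12, 4, 13, 8, 16, 0, 9, 10, 11, 3, 1, 14, 15, 17, 6]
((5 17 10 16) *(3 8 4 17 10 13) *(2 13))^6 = (17) = [0, 1, 2, 3, 4, 5, 6, 7, 8, 9, 10, 11, 12, 13, 14, 15, 16, 17]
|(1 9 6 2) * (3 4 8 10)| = |(1 9 6 2)(3 4 8 10)| = 4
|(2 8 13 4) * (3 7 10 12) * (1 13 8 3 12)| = |(1 13 4 2 3 7 10)| = 7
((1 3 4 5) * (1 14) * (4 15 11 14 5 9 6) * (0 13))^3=(0 13)(1 11 3 14 15)=[13, 11, 2, 14, 4, 5, 6, 7, 8, 9, 10, 3, 12, 0, 15, 1]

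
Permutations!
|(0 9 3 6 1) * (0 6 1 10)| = 6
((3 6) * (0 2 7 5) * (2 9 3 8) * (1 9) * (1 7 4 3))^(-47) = (0 7 5)(1 9)(2 6 4 8 3) = [7, 9, 6, 2, 8, 0, 4, 5, 3, 1]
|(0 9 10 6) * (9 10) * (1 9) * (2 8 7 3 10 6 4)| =|(0 6)(1 9)(2 8 7 3 10 4)| =6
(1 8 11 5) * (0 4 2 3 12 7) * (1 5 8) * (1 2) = [4, 2, 3, 12, 1, 5, 6, 0, 11, 9, 10, 8, 7] = (0 4 1 2 3 12 7)(8 11)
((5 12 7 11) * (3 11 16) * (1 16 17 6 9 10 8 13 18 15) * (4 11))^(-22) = (1 9 11 18 17 3 8 12)(4 13 7 16 10 5 15 6) = [0, 9, 2, 8, 13, 15, 4, 16, 12, 11, 5, 18, 1, 7, 14, 6, 10, 3, 17]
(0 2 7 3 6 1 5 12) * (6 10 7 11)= (0 2 11 6 1 5 12)(3 10 7)= [2, 5, 11, 10, 4, 12, 1, 3, 8, 9, 7, 6, 0]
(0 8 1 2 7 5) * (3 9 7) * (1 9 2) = (0 8 9 7 5)(2 3) = [8, 1, 3, 2, 4, 0, 6, 5, 9, 7]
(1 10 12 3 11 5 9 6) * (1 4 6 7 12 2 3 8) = (1 10 2 3 11 5 9 7 12 8)(4 6) = [0, 10, 3, 11, 6, 9, 4, 12, 1, 7, 2, 5, 8]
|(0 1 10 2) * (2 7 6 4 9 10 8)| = |(0 1 8 2)(4 9 10 7 6)| = 20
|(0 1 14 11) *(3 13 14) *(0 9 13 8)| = |(0 1 3 8)(9 13 14 11)| = 4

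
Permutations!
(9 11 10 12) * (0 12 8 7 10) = [12, 1, 2, 3, 4, 5, 6, 10, 7, 11, 8, 0, 9] = (0 12 9 11)(7 10 8)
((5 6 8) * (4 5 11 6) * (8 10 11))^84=(11)=[0, 1, 2, 3, 4, 5, 6, 7, 8, 9, 10, 11]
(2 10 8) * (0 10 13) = (0 10 8 2 13) = [10, 1, 13, 3, 4, 5, 6, 7, 2, 9, 8, 11, 12, 0]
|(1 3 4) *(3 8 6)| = 5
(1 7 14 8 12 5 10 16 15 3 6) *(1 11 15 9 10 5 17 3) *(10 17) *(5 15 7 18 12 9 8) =[0, 18, 2, 6, 4, 15, 11, 14, 9, 17, 16, 7, 10, 13, 5, 1, 8, 3, 12] =(1 18 12 10 16 8 9 17 3 6 11 7 14 5 15)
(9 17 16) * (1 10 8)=(1 10 8)(9 17 16)=[0, 10, 2, 3, 4, 5, 6, 7, 1, 17, 8, 11, 12, 13, 14, 15, 9, 16]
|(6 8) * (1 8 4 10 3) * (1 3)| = |(1 8 6 4 10)| = 5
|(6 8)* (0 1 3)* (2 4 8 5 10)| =6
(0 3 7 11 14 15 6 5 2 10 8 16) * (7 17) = (0 3 17 7 11 14 15 6 5 2 10 8 16) = [3, 1, 10, 17, 4, 2, 5, 11, 16, 9, 8, 14, 12, 13, 15, 6, 0, 7]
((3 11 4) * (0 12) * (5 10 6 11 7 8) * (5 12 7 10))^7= (0 12 8 7)(3 6 4 10 11)= [12, 1, 2, 6, 10, 5, 4, 0, 7, 9, 11, 3, 8]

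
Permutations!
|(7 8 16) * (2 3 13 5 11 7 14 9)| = |(2 3 13 5 11 7 8 16 14 9)| = 10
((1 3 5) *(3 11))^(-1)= (1 5 3 11)= [0, 5, 2, 11, 4, 3, 6, 7, 8, 9, 10, 1]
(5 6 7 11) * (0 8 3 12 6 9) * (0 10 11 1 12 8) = (1 12 6 7)(3 8)(5 9 10 11) = [0, 12, 2, 8, 4, 9, 7, 1, 3, 10, 11, 5, 6]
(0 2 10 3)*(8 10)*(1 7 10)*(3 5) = (0 2 8 1 7 10 5 3) = [2, 7, 8, 0, 4, 3, 6, 10, 1, 9, 5]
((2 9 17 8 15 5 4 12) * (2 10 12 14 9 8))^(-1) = (2 17 9 14 4 5 15 8)(10 12) = [0, 1, 17, 3, 5, 15, 6, 7, 2, 14, 12, 11, 10, 13, 4, 8, 16, 9]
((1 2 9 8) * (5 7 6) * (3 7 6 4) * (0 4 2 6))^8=(0 6 8 2 3)(1 9 7 4 5)=[6, 9, 3, 0, 5, 1, 8, 4, 2, 7]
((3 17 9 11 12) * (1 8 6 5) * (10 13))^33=[0, 8, 2, 11, 4, 1, 5, 7, 6, 3, 13, 17, 9, 10, 14, 15, 16, 12]=(1 8 6 5)(3 11 17 12 9)(10 13)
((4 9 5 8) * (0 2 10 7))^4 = (10) = [0, 1, 2, 3, 4, 5, 6, 7, 8, 9, 10]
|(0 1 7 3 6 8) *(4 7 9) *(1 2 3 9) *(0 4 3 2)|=6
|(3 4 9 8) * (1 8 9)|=4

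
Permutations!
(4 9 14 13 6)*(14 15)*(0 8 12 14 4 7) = (0 8 12 14 13 6 7)(4 9 15) = [8, 1, 2, 3, 9, 5, 7, 0, 12, 15, 10, 11, 14, 6, 13, 4]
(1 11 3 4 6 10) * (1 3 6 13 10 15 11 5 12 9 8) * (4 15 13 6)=[0, 5, 2, 15, 6, 12, 13, 7, 1, 8, 3, 4, 9, 10, 14, 11]=(1 5 12 9 8)(3 15 11 4 6 13 10)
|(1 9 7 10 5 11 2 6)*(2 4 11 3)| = |(1 9 7 10 5 3 2 6)(4 11)| = 8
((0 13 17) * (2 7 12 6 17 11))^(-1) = [17, 1, 11, 3, 4, 5, 12, 2, 8, 9, 10, 13, 7, 0, 14, 15, 16, 6] = (0 17 6 12 7 2 11 13)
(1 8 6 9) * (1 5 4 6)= (1 8)(4 6 9 5)= [0, 8, 2, 3, 6, 4, 9, 7, 1, 5]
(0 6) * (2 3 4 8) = (0 6)(2 3 4 8) = [6, 1, 3, 4, 8, 5, 0, 7, 2]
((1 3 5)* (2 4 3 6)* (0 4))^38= (0 5 2 3 6 4 1)= [5, 0, 3, 6, 1, 2, 4]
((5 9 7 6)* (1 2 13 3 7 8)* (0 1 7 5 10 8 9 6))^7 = [10, 8, 7, 1, 4, 2, 13, 6, 5, 9, 3, 11, 12, 0] = (0 10 3 1 8 5 2 7 6 13)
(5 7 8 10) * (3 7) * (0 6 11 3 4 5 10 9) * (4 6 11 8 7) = (0 11 3 4 5 6 8 9) = [11, 1, 2, 4, 5, 6, 8, 7, 9, 0, 10, 3]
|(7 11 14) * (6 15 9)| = 3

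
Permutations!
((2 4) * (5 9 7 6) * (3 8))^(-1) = [0, 1, 4, 8, 2, 6, 7, 9, 3, 5] = (2 4)(3 8)(5 6 7 9)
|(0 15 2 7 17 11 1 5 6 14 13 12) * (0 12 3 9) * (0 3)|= |(0 15 2 7 17 11 1 5 6 14 13)(3 9)|= 22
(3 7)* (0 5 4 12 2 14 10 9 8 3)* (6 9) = [5, 1, 14, 7, 12, 4, 9, 0, 3, 8, 6, 11, 2, 13, 10] = (0 5 4 12 2 14 10 6 9 8 3 7)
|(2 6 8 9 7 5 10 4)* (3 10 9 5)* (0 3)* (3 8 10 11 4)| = |(0 8 5 9 7)(2 6 10 3 11 4)| = 30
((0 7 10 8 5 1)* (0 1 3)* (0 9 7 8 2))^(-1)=(0 2 10 7 9 3 5 8)=[2, 1, 10, 5, 4, 8, 6, 9, 0, 3, 7]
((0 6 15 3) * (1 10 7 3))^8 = [6, 10, 2, 0, 4, 5, 15, 3, 8, 9, 7, 11, 12, 13, 14, 1] = (0 6 15 1 10 7 3)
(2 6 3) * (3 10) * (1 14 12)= (1 14 12)(2 6 10 3)= [0, 14, 6, 2, 4, 5, 10, 7, 8, 9, 3, 11, 1, 13, 12]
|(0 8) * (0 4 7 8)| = 3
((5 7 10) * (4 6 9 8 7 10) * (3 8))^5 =(3 9 6 4 7 8)(5 10) =[0, 1, 2, 9, 7, 10, 4, 8, 3, 6, 5]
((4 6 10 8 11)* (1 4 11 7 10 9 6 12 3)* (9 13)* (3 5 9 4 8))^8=(1 10 8 3 7)(4 5 6)(9 13 12)=[0, 10, 2, 7, 5, 6, 4, 1, 3, 13, 8, 11, 9, 12]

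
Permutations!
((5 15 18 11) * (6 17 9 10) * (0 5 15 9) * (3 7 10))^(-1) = [17, 1, 2, 9, 4, 0, 10, 3, 8, 5, 7, 18, 12, 13, 14, 11, 16, 6, 15] = (0 17 6 10 7 3 9 5)(11 18 15)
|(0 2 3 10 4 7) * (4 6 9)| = 8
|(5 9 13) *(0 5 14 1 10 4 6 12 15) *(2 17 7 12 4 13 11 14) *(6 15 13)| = |(0 5 9 11 14 1 10 6 4 15)(2 17 7 12 13)| = 10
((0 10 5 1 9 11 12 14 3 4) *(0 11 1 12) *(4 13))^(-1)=(0 11 4 13 3 14 12 5 10)(1 9)=[11, 9, 2, 14, 13, 10, 6, 7, 8, 1, 0, 4, 5, 3, 12]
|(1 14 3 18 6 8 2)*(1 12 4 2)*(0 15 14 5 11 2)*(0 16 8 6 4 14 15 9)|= 22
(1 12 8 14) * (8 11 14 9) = (1 12 11 14)(8 9) = [0, 12, 2, 3, 4, 5, 6, 7, 9, 8, 10, 14, 11, 13, 1]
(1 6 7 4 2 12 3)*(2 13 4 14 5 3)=[0, 6, 12, 1, 13, 3, 7, 14, 8, 9, 10, 11, 2, 4, 5]=(1 6 7 14 5 3)(2 12)(4 13)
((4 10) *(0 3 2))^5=[2, 1, 3, 0, 10, 5, 6, 7, 8, 9, 4]=(0 2 3)(4 10)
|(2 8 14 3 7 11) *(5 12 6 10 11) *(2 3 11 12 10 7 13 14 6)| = |(2 8 6 7 5 10 12)(3 13 14 11)| = 28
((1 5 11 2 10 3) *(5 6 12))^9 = [0, 6, 10, 1, 4, 11, 12, 7, 8, 9, 3, 2, 5] = (1 6 12 5 11 2 10 3)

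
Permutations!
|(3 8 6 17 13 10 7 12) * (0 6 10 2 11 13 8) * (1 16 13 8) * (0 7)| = |(0 6 17 1 16 13 2 11 8 10)(3 7 12)| = 30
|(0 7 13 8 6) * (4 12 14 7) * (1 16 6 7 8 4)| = |(0 1 16 6)(4 12 14 8 7 13)| = 12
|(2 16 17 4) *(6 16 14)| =|(2 14 6 16 17 4)| =6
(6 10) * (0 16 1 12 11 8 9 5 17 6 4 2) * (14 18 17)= [16, 12, 0, 3, 2, 14, 10, 7, 9, 5, 4, 8, 11, 13, 18, 15, 1, 6, 17]= (0 16 1 12 11 8 9 5 14 18 17 6 10 4 2)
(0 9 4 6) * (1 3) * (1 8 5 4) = [9, 3, 2, 8, 6, 4, 0, 7, 5, 1] = (0 9 1 3 8 5 4 6)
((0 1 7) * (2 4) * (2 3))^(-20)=(0 1 7)(2 4 3)=[1, 7, 4, 2, 3, 5, 6, 0]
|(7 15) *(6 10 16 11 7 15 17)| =6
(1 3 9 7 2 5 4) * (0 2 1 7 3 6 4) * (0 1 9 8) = (0 2 5 1 6 4 7 9 3 8) = [2, 6, 5, 8, 7, 1, 4, 9, 0, 3]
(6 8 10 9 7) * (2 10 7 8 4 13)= (2 10 9 8 7 6 4 13)= [0, 1, 10, 3, 13, 5, 4, 6, 7, 8, 9, 11, 12, 2]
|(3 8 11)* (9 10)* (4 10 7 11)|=|(3 8 4 10 9 7 11)|=7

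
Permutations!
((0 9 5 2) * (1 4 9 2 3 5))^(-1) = (0 2)(1 9 4)(3 5) = [2, 9, 0, 5, 1, 3, 6, 7, 8, 4]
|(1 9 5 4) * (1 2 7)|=|(1 9 5 4 2 7)|=6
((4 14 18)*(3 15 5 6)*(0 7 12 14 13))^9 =(0 12 18 13 7 14 4)(3 15 5 6) =[12, 1, 2, 15, 0, 6, 3, 14, 8, 9, 10, 11, 18, 7, 4, 5, 16, 17, 13]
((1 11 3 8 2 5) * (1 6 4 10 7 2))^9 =[0, 11, 4, 8, 2, 10, 7, 6, 1, 9, 5, 3] =(1 11 3 8)(2 4)(5 10)(6 7)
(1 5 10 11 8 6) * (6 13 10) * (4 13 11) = (1 5 6)(4 13 10)(8 11) = [0, 5, 2, 3, 13, 6, 1, 7, 11, 9, 4, 8, 12, 10]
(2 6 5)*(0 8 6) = (0 8 6 5 2) = [8, 1, 0, 3, 4, 2, 5, 7, 6]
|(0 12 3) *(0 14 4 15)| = 6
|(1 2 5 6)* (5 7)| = 5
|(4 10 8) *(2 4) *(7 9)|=4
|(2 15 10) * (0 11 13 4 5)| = 15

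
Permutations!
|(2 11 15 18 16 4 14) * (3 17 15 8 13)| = |(2 11 8 13 3 17 15 18 16 4 14)| = 11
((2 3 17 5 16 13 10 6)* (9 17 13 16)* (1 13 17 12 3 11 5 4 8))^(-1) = [0, 8, 6, 12, 17, 11, 10, 7, 4, 5, 13, 2, 9, 1, 14, 15, 16, 3] = (1 8 4 17 3 12 9 5 11 2 6 10 13)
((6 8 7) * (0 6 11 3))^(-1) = [3, 1, 2, 11, 4, 5, 0, 8, 6, 9, 10, 7] = (0 3 11 7 8 6)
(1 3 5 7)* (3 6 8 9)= (1 6 8 9 3 5 7)= [0, 6, 2, 5, 4, 7, 8, 1, 9, 3]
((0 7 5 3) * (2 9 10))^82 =(0 5)(2 9 10)(3 7) =[5, 1, 9, 7, 4, 0, 6, 3, 8, 10, 2]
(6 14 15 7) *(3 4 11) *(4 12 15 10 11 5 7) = (3 12 15 4 5 7 6 14 10 11) = [0, 1, 2, 12, 5, 7, 14, 6, 8, 9, 11, 3, 15, 13, 10, 4]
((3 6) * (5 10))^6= [0, 1, 2, 3, 4, 5, 6, 7, 8, 9, 10]= (10)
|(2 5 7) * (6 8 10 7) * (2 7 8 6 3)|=6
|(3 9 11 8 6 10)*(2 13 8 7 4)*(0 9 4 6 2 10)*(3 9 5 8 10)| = |(0 5 8 2 13 10 9 11 7 6)(3 4)| = 10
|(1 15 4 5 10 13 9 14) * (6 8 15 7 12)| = |(1 7 12 6 8 15 4 5 10 13 9 14)| = 12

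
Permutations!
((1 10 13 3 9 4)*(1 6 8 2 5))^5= (1 4)(2 3)(5 9)(6 10)(8 13)= [0, 4, 3, 2, 1, 9, 10, 7, 13, 5, 6, 11, 12, 8]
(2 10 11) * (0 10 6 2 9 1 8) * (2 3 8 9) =[10, 9, 6, 8, 4, 5, 3, 7, 0, 1, 11, 2] =(0 10 11 2 6 3 8)(1 9)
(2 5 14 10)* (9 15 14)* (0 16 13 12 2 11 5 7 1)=(0 16 13 12 2 7 1)(5 9 15 14 10 11)=[16, 0, 7, 3, 4, 9, 6, 1, 8, 15, 11, 5, 2, 12, 10, 14, 13]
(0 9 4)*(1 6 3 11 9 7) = (0 7 1 6 3 11 9 4) = [7, 6, 2, 11, 0, 5, 3, 1, 8, 4, 10, 9]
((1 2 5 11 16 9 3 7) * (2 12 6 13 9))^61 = [0, 3, 5, 13, 4, 11, 1, 9, 8, 6, 10, 16, 7, 12, 14, 15, 2] = (1 3 13 12 7 9 6)(2 5 11 16)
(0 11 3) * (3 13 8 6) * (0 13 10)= (0 11 10)(3 13 8 6)= [11, 1, 2, 13, 4, 5, 3, 7, 6, 9, 0, 10, 12, 8]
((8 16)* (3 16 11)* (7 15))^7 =[0, 1, 2, 11, 4, 5, 6, 15, 16, 9, 10, 8, 12, 13, 14, 7, 3] =(3 11 8 16)(7 15)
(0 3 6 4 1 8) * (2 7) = (0 3 6 4 1 8)(2 7) = [3, 8, 7, 6, 1, 5, 4, 2, 0]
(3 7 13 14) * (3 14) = (14)(3 7 13) = [0, 1, 2, 7, 4, 5, 6, 13, 8, 9, 10, 11, 12, 3, 14]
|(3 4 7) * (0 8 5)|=3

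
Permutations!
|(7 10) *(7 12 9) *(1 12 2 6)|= 7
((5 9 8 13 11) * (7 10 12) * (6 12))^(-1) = (5 11 13 8 9)(6 10 7 12) = [0, 1, 2, 3, 4, 11, 10, 12, 9, 5, 7, 13, 6, 8]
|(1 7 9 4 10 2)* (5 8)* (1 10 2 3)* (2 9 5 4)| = 9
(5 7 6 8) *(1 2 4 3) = (1 2 4 3)(5 7 6 8) = [0, 2, 4, 1, 3, 7, 8, 6, 5]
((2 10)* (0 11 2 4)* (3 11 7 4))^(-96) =[0, 1, 2, 3, 4, 5, 6, 7, 8, 9, 10, 11] =(11)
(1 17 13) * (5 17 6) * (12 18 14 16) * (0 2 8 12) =(0 2 8 12 18 14 16)(1 6 5 17 13) =[2, 6, 8, 3, 4, 17, 5, 7, 12, 9, 10, 11, 18, 1, 16, 15, 0, 13, 14]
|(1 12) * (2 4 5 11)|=|(1 12)(2 4 5 11)|=4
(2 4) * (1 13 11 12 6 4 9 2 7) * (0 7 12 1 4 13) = (0 7 4 12 6 13 11 1)(2 9) = [7, 0, 9, 3, 12, 5, 13, 4, 8, 2, 10, 1, 6, 11]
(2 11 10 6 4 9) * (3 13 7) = (2 11 10 6 4 9)(3 13 7) = [0, 1, 11, 13, 9, 5, 4, 3, 8, 2, 6, 10, 12, 7]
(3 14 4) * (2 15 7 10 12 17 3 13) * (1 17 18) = [0, 17, 15, 14, 13, 5, 6, 10, 8, 9, 12, 11, 18, 2, 4, 7, 16, 3, 1] = (1 17 3 14 4 13 2 15 7 10 12 18)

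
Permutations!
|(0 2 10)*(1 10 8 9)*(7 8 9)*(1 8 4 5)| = |(0 2 9 8 7 4 5 1 10)| = 9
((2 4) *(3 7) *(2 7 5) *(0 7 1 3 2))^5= (0 3 4 7 5 1 2)= [3, 2, 0, 4, 7, 1, 6, 5]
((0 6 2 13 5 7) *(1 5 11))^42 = (0 2 11 5)(1 7 6 13) = [2, 7, 11, 3, 4, 0, 13, 6, 8, 9, 10, 5, 12, 1]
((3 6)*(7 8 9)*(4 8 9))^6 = [0, 1, 2, 3, 4, 5, 6, 7, 8, 9] = (9)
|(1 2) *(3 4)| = 2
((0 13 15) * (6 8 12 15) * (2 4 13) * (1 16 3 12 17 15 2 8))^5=(0 8 17 15)(1 4 3 6 2 16 13 12)=[8, 4, 16, 6, 3, 5, 2, 7, 17, 9, 10, 11, 1, 12, 14, 0, 13, 15]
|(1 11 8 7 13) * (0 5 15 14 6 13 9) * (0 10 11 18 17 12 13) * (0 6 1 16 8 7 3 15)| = 20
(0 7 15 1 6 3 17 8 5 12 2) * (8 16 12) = [7, 6, 0, 17, 4, 8, 3, 15, 5, 9, 10, 11, 2, 13, 14, 1, 12, 16] = (0 7 15 1 6 3 17 16 12 2)(5 8)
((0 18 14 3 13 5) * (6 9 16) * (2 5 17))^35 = (0 3 2 18 13 5 14 17)(6 16 9) = [3, 1, 18, 2, 4, 14, 16, 7, 8, 6, 10, 11, 12, 5, 17, 15, 9, 0, 13]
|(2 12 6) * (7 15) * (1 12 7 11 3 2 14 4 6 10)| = |(1 12 10)(2 7 15 11 3)(4 6 14)| = 15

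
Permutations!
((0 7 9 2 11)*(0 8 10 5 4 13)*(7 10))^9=(0 13 4 5 10)(2 9 7 8 11)=[13, 1, 9, 3, 5, 10, 6, 8, 11, 7, 0, 2, 12, 4]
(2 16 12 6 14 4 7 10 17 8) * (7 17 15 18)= [0, 1, 16, 3, 17, 5, 14, 10, 2, 9, 15, 11, 6, 13, 4, 18, 12, 8, 7]= (2 16 12 6 14 4 17 8)(7 10 15 18)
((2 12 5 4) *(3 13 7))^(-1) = (2 4 5 12)(3 7 13) = [0, 1, 4, 7, 5, 12, 6, 13, 8, 9, 10, 11, 2, 3]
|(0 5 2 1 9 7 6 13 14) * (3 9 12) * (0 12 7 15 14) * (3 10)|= |(0 5 2 1 7 6 13)(3 9 15 14 12 10)|= 42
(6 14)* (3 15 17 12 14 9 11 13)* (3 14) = (3 15 17 12)(6 9 11 13 14) = [0, 1, 2, 15, 4, 5, 9, 7, 8, 11, 10, 13, 3, 14, 6, 17, 16, 12]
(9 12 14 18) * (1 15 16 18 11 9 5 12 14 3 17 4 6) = (1 15 16 18 5 12 3 17 4 6)(9 14 11) = [0, 15, 2, 17, 6, 12, 1, 7, 8, 14, 10, 9, 3, 13, 11, 16, 18, 4, 5]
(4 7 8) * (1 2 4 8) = (8)(1 2 4 7) = [0, 2, 4, 3, 7, 5, 6, 1, 8]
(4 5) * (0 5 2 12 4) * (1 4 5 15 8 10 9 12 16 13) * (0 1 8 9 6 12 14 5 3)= (0 15 9 14 5 1 4 2 16 13 8 10 6 12 3)= [15, 4, 16, 0, 2, 1, 12, 7, 10, 14, 6, 11, 3, 8, 5, 9, 13]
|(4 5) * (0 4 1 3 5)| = 6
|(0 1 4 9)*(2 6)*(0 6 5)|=|(0 1 4 9 6 2 5)|=7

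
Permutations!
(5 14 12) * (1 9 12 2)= (1 9 12 5 14 2)= [0, 9, 1, 3, 4, 14, 6, 7, 8, 12, 10, 11, 5, 13, 2]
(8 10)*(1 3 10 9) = (1 3 10 8 9) = [0, 3, 2, 10, 4, 5, 6, 7, 9, 1, 8]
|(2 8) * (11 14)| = 2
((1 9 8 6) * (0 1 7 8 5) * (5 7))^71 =[1, 9, 2, 3, 4, 0, 5, 8, 6, 7] =(0 1 9 7 8 6 5)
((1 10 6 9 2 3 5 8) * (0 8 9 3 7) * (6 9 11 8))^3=(0 5 1 2 6 11 10 7 3 8 9)=[5, 2, 6, 8, 4, 1, 11, 3, 9, 0, 7, 10]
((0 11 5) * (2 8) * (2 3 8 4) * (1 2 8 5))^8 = (11) = [0, 1, 2, 3, 4, 5, 6, 7, 8, 9, 10, 11]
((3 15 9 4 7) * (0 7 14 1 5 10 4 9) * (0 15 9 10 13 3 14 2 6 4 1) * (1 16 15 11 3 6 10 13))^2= (0 14 7)(2 16 11 9 6)(3 13 4 10 15)= [14, 1, 16, 13, 10, 5, 2, 0, 8, 6, 15, 9, 12, 4, 7, 3, 11]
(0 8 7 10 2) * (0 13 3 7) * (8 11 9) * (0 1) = (0 11 9 8 1)(2 13 3 7 10) = [11, 0, 13, 7, 4, 5, 6, 10, 1, 8, 2, 9, 12, 3]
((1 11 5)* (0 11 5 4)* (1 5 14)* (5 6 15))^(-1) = [4, 14, 2, 3, 11, 15, 5, 7, 8, 9, 10, 0, 12, 13, 1, 6] = (0 4 11)(1 14)(5 15 6)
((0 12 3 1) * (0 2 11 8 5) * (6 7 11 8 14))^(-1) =(0 5 8 2 1 3 12)(6 14 11 7) =[5, 3, 1, 12, 4, 8, 14, 6, 2, 9, 10, 7, 0, 13, 11]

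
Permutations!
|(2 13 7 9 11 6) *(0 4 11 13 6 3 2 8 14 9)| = 11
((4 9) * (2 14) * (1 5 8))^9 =(2 14)(4 9) =[0, 1, 14, 3, 9, 5, 6, 7, 8, 4, 10, 11, 12, 13, 2]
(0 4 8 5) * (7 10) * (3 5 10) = (0 4 8 10 7 3 5) = [4, 1, 2, 5, 8, 0, 6, 3, 10, 9, 7]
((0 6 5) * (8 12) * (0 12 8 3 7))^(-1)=[7, 1, 2, 12, 4, 6, 0, 3, 8, 9, 10, 11, 5]=(0 7 3 12 5 6)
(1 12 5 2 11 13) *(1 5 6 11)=(1 12 6 11 13 5 2)=[0, 12, 1, 3, 4, 2, 11, 7, 8, 9, 10, 13, 6, 5]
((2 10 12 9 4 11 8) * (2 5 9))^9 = [0, 1, 2, 3, 9, 8, 6, 7, 11, 5, 10, 4, 12] = (12)(4 9 5 8 11)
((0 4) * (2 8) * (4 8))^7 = [4, 1, 8, 3, 2, 5, 6, 7, 0] = (0 4 2 8)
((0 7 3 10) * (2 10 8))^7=(0 7 3 8 2 10)=[7, 1, 10, 8, 4, 5, 6, 3, 2, 9, 0]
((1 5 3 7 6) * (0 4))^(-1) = (0 4)(1 6 7 3 5) = [4, 6, 2, 5, 0, 1, 7, 3]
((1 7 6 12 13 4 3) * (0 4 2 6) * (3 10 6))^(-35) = (0 13)(1 6)(2 4)(3 10)(7 12) = [13, 6, 4, 10, 2, 5, 1, 12, 8, 9, 3, 11, 7, 0]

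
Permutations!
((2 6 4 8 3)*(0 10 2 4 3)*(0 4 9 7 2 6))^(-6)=[10, 1, 0, 9, 4, 5, 3, 2, 8, 7, 6]=(0 10 6 3 9 7 2)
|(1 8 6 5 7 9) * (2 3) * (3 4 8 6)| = |(1 6 5 7 9)(2 4 8 3)| = 20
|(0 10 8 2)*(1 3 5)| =12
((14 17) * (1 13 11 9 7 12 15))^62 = [0, 15, 2, 3, 4, 5, 6, 9, 8, 11, 10, 13, 7, 1, 14, 12, 16, 17] = (17)(1 15 12 7 9 11 13)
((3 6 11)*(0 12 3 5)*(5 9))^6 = (0 5 9 11 6 3 12) = [5, 1, 2, 12, 4, 9, 3, 7, 8, 11, 10, 6, 0]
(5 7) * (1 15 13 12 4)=[0, 15, 2, 3, 1, 7, 6, 5, 8, 9, 10, 11, 4, 12, 14, 13]=(1 15 13 12 4)(5 7)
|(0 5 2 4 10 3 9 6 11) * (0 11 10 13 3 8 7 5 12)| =10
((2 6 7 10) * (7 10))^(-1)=(2 10 6)=[0, 1, 10, 3, 4, 5, 2, 7, 8, 9, 6]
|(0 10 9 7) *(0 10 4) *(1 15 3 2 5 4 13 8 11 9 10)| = 12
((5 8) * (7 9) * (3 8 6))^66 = (9)(3 5)(6 8) = [0, 1, 2, 5, 4, 3, 8, 7, 6, 9]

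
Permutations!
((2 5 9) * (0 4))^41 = (0 4)(2 9 5) = [4, 1, 9, 3, 0, 2, 6, 7, 8, 5]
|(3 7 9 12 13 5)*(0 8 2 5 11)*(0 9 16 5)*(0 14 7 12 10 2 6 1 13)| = |(0 8 6 1 13 11 9 10 2 14 7 16 5 3 12)| = 15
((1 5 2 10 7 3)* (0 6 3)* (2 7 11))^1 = (0 6 3 1 5 7)(2 10 11) = [6, 5, 10, 1, 4, 7, 3, 0, 8, 9, 11, 2]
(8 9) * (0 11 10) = [11, 1, 2, 3, 4, 5, 6, 7, 9, 8, 0, 10] = (0 11 10)(8 9)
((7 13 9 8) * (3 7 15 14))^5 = [0, 1, 2, 15, 4, 5, 6, 14, 13, 7, 10, 11, 12, 3, 8, 9] = (3 15 9 7 14 8 13)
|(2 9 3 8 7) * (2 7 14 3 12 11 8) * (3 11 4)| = |(2 9 12 4 3)(8 14 11)| = 15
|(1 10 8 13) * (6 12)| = 4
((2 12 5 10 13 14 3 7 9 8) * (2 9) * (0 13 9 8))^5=(0 2)(3 10)(5 14)(7 9)(12 13)=[2, 1, 0, 10, 4, 14, 6, 9, 8, 7, 3, 11, 13, 12, 5]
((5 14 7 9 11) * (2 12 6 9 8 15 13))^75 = (2 15 7 5 9 12 13 8 14 11 6) = [0, 1, 15, 3, 4, 9, 2, 5, 14, 12, 10, 6, 13, 8, 11, 7]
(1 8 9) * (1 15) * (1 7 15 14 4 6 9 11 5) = (1 8 11 5)(4 6 9 14)(7 15) = [0, 8, 2, 3, 6, 1, 9, 15, 11, 14, 10, 5, 12, 13, 4, 7]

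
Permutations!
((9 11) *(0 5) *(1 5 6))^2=[1, 0, 2, 3, 4, 6, 5, 7, 8, 9, 10, 11]=(11)(0 1)(5 6)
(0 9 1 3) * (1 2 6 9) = (0 1 3)(2 6 9) = [1, 3, 6, 0, 4, 5, 9, 7, 8, 2]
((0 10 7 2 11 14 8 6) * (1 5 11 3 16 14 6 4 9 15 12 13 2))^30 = (16)(0 7 5 6 10 1 11) = [7, 11, 2, 3, 4, 6, 10, 5, 8, 9, 1, 0, 12, 13, 14, 15, 16]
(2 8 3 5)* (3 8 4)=(8)(2 4 3 5)=[0, 1, 4, 5, 3, 2, 6, 7, 8]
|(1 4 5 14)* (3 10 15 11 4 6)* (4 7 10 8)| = 28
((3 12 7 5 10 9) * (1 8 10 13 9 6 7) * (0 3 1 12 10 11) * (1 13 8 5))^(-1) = (0 11 8 5 1 7 6 10 3)(9 13) = [11, 7, 2, 0, 4, 1, 10, 6, 5, 13, 3, 8, 12, 9]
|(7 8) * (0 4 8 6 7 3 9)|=10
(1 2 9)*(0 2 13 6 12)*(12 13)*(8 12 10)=[2, 10, 9, 3, 4, 5, 13, 7, 12, 1, 8, 11, 0, 6]=(0 2 9 1 10 8 12)(6 13)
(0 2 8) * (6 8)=[2, 1, 6, 3, 4, 5, 8, 7, 0]=(0 2 6 8)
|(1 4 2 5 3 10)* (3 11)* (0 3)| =8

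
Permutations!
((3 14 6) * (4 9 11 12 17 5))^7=(3 14 6)(4 9 11 12 17 5)=[0, 1, 2, 14, 9, 4, 3, 7, 8, 11, 10, 12, 17, 13, 6, 15, 16, 5]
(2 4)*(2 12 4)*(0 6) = (0 6)(4 12) = [6, 1, 2, 3, 12, 5, 0, 7, 8, 9, 10, 11, 4]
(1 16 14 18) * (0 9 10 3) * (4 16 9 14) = (0 14 18 1 9 10 3)(4 16) = [14, 9, 2, 0, 16, 5, 6, 7, 8, 10, 3, 11, 12, 13, 18, 15, 4, 17, 1]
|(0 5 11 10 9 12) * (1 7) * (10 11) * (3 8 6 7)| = 5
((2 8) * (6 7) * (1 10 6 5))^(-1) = (1 5 7 6 10)(2 8) = [0, 5, 8, 3, 4, 7, 10, 6, 2, 9, 1]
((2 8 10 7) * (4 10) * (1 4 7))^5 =(1 10 4)(2 7 8) =[0, 10, 7, 3, 1, 5, 6, 8, 2, 9, 4]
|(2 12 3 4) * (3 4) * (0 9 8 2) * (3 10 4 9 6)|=|(0 6 3 10 4)(2 12 9 8)|=20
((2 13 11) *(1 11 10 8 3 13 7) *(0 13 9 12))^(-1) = [12, 7, 11, 8, 4, 5, 6, 2, 10, 3, 13, 1, 9, 0] = (0 12 9 3 8 10 13)(1 7 2 11)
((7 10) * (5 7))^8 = (5 10 7) = [0, 1, 2, 3, 4, 10, 6, 5, 8, 9, 7]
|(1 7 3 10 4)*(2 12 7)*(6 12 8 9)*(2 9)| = |(1 9 6 12 7 3 10 4)(2 8)| = 8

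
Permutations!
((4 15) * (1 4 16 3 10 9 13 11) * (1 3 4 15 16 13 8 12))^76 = (16)(1 3 12 11 8 13 9 15 10) = [0, 3, 2, 12, 4, 5, 6, 7, 13, 15, 1, 8, 11, 9, 14, 10, 16]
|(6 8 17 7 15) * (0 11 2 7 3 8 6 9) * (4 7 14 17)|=11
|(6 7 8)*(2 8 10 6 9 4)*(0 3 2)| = |(0 3 2 8 9 4)(6 7 10)| = 6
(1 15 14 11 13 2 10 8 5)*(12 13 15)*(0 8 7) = (0 8 5 1 12 13 2 10 7)(11 15 14) = [8, 12, 10, 3, 4, 1, 6, 0, 5, 9, 7, 15, 13, 2, 11, 14]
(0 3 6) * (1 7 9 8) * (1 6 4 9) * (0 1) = (0 3 4 9 8 6 1 7) = [3, 7, 2, 4, 9, 5, 1, 0, 6, 8]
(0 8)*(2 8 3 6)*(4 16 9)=(0 3 6 2 8)(4 16 9)=[3, 1, 8, 6, 16, 5, 2, 7, 0, 4, 10, 11, 12, 13, 14, 15, 9]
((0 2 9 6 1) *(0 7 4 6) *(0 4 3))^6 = (0 7 6 9)(1 4 2 3) = [7, 4, 3, 1, 2, 5, 9, 6, 8, 0]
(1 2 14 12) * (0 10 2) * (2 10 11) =(0 11 2 14 12 1) =[11, 0, 14, 3, 4, 5, 6, 7, 8, 9, 10, 2, 1, 13, 12]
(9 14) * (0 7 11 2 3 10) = (0 7 11 2 3 10)(9 14) = [7, 1, 3, 10, 4, 5, 6, 11, 8, 14, 0, 2, 12, 13, 9]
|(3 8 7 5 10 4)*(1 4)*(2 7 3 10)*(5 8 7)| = |(1 4 10)(2 5)(3 7 8)| = 6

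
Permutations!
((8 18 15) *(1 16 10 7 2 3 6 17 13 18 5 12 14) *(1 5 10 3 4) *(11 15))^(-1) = (1 4 2 7 10 8 15 11 18 13 17 6 3 16)(5 14 12) = [0, 4, 7, 16, 2, 14, 3, 10, 15, 9, 8, 18, 5, 17, 12, 11, 1, 6, 13]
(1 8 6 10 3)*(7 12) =[0, 8, 2, 1, 4, 5, 10, 12, 6, 9, 3, 11, 7] =(1 8 6 10 3)(7 12)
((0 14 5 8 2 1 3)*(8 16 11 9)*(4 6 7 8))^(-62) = (0 16 4 8 3 5 9 7 1 14 11 6 2) = [16, 14, 0, 5, 8, 9, 2, 1, 3, 7, 10, 6, 12, 13, 11, 15, 4]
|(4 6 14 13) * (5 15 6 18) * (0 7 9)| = 21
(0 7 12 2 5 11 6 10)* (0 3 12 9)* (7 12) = (0 12 2 5 11 6 10 3 7 9) = [12, 1, 5, 7, 4, 11, 10, 9, 8, 0, 3, 6, 2]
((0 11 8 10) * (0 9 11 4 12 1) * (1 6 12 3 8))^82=(12)(0 3 10 11)(1 4 8 9)=[3, 4, 2, 10, 8, 5, 6, 7, 9, 1, 11, 0, 12]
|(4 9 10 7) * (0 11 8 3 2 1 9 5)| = 11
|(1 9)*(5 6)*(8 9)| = 6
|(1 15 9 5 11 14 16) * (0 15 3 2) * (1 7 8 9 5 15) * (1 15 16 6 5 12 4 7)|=|(0 15 12 4 7 8 9 16 1 3 2)(5 11 14 6)|=44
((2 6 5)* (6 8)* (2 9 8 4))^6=(5 8)(6 9)=[0, 1, 2, 3, 4, 8, 9, 7, 5, 6]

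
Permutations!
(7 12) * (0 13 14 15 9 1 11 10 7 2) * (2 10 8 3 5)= (0 13 14 15 9 1 11 8 3 5 2)(7 12 10)= [13, 11, 0, 5, 4, 2, 6, 12, 3, 1, 7, 8, 10, 14, 15, 9]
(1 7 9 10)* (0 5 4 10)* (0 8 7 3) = [5, 3, 2, 0, 10, 4, 6, 9, 7, 8, 1] = (0 5 4 10 1 3)(7 9 8)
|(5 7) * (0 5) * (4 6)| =6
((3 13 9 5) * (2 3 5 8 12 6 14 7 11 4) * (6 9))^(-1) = [0, 1, 4, 2, 11, 5, 13, 14, 9, 12, 10, 7, 8, 3, 6] = (2 4 11 7 14 6 13 3)(8 9 12)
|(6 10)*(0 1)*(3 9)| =|(0 1)(3 9)(6 10)| =2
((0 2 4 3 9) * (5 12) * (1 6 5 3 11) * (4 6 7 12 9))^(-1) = (0 9 5 6 2)(1 11 4 3 12 7) = [9, 11, 0, 12, 3, 6, 2, 1, 8, 5, 10, 4, 7]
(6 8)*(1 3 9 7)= (1 3 9 7)(6 8)= [0, 3, 2, 9, 4, 5, 8, 1, 6, 7]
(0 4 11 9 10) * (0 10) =(0 4 11 9) =[4, 1, 2, 3, 11, 5, 6, 7, 8, 0, 10, 9]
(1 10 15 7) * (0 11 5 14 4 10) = [11, 0, 2, 3, 10, 14, 6, 1, 8, 9, 15, 5, 12, 13, 4, 7] = (0 11 5 14 4 10 15 7 1)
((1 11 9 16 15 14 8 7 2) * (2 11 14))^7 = (1 15 9 7 14 2 16 11 8) = [0, 15, 16, 3, 4, 5, 6, 14, 1, 7, 10, 8, 12, 13, 2, 9, 11]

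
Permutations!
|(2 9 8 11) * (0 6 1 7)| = 4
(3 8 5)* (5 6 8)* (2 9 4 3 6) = (2 9 4 3 5 6 8) = [0, 1, 9, 5, 3, 6, 8, 7, 2, 4]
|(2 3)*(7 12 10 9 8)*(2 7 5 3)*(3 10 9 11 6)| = 9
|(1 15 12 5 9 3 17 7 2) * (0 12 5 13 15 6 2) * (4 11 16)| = 9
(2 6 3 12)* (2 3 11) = (2 6 11)(3 12) = [0, 1, 6, 12, 4, 5, 11, 7, 8, 9, 10, 2, 3]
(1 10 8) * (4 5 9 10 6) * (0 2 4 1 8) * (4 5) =[2, 6, 5, 3, 4, 9, 1, 7, 8, 10, 0] =(0 2 5 9 10)(1 6)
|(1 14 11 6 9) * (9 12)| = 6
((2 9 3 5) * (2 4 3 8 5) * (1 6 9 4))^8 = (1 8 6 5 9)(2 3 4) = [0, 8, 3, 4, 2, 9, 5, 7, 6, 1]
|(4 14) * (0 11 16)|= 6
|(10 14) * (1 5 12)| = 6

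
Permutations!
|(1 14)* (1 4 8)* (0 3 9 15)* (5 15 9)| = 4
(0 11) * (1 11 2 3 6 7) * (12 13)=(0 2 3 6 7 1 11)(12 13)=[2, 11, 3, 6, 4, 5, 7, 1, 8, 9, 10, 0, 13, 12]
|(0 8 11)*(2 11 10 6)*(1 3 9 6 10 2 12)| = 20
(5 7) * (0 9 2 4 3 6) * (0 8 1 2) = [9, 2, 4, 6, 3, 7, 8, 5, 1, 0] = (0 9)(1 2 4 3 6 8)(5 7)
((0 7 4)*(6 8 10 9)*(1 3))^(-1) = (0 4 7)(1 3)(6 9 10 8) = [4, 3, 2, 1, 7, 5, 9, 0, 6, 10, 8]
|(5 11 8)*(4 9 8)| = |(4 9 8 5 11)| = 5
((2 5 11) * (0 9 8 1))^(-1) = (0 1 8 9)(2 11 5) = [1, 8, 11, 3, 4, 2, 6, 7, 9, 0, 10, 5]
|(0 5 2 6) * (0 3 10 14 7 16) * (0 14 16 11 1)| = 11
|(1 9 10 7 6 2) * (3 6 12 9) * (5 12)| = 20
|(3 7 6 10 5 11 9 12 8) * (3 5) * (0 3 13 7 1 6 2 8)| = 13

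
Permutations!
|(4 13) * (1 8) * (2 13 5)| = |(1 8)(2 13 4 5)| = 4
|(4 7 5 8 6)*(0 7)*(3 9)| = |(0 7 5 8 6 4)(3 9)| = 6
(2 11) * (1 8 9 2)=[0, 8, 11, 3, 4, 5, 6, 7, 9, 2, 10, 1]=(1 8 9 2 11)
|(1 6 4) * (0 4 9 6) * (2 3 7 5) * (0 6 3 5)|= 14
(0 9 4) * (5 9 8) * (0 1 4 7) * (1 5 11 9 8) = (0 1 4 5 8 11 9 7) = [1, 4, 2, 3, 5, 8, 6, 0, 11, 7, 10, 9]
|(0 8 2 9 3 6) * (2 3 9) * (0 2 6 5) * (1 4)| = 4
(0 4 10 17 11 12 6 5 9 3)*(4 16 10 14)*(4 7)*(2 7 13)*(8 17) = (0 16 10 8 17 11 12 6 5 9 3)(2 7 4 14 13) = [16, 1, 7, 0, 14, 9, 5, 4, 17, 3, 8, 12, 6, 2, 13, 15, 10, 11]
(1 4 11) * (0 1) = [1, 4, 2, 3, 11, 5, 6, 7, 8, 9, 10, 0] = (0 1 4 11)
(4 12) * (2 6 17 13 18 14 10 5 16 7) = (2 6 17 13 18 14 10 5 16 7)(4 12) = [0, 1, 6, 3, 12, 16, 17, 2, 8, 9, 5, 11, 4, 18, 10, 15, 7, 13, 14]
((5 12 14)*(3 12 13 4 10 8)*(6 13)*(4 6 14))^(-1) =(3 8 10 4 12)(5 14)(6 13) =[0, 1, 2, 8, 12, 14, 13, 7, 10, 9, 4, 11, 3, 6, 5]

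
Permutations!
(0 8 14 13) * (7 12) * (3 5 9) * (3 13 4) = (0 8 14 4 3 5 9 13)(7 12) = [8, 1, 2, 5, 3, 9, 6, 12, 14, 13, 10, 11, 7, 0, 4]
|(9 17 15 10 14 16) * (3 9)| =|(3 9 17 15 10 14 16)| =7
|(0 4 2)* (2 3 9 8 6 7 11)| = |(0 4 3 9 8 6 7 11 2)| = 9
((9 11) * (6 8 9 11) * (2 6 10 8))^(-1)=[0, 1, 6, 3, 4, 5, 2, 7, 10, 8, 9, 11]=(11)(2 6)(8 10 9)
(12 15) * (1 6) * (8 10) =(1 6)(8 10)(12 15) =[0, 6, 2, 3, 4, 5, 1, 7, 10, 9, 8, 11, 15, 13, 14, 12]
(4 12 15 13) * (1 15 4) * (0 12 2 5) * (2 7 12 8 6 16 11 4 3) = (0 8 6 16 11 4 7 12 3 2 5)(1 15 13) = [8, 15, 5, 2, 7, 0, 16, 12, 6, 9, 10, 4, 3, 1, 14, 13, 11]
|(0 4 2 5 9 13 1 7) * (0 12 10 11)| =|(0 4 2 5 9 13 1 7 12 10 11)| =11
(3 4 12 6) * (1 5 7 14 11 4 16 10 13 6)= [0, 5, 2, 16, 12, 7, 3, 14, 8, 9, 13, 4, 1, 6, 11, 15, 10]= (1 5 7 14 11 4 12)(3 16 10 13 6)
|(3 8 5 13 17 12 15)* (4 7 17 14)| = |(3 8 5 13 14 4 7 17 12 15)| = 10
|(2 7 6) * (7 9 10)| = 5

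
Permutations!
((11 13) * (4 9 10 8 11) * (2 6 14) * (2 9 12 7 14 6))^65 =(4 7 9 8 13 12 14 10 11) =[0, 1, 2, 3, 7, 5, 6, 9, 13, 8, 11, 4, 14, 12, 10]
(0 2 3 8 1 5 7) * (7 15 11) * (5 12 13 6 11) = [2, 12, 3, 8, 4, 15, 11, 0, 1, 9, 10, 7, 13, 6, 14, 5] = (0 2 3 8 1 12 13 6 11 7)(5 15)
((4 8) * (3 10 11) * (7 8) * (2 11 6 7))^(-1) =(2 4 8 7 6 10 3 11) =[0, 1, 4, 11, 8, 5, 10, 6, 7, 9, 3, 2]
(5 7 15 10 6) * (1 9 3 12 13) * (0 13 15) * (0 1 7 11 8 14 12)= (0 13 7 1 9 3)(5 11 8 14 12 15 10 6)= [13, 9, 2, 0, 4, 11, 5, 1, 14, 3, 6, 8, 15, 7, 12, 10]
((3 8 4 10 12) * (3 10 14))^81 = (3 8 4 14)(10 12) = [0, 1, 2, 8, 14, 5, 6, 7, 4, 9, 12, 11, 10, 13, 3]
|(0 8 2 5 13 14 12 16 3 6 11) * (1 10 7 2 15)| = |(0 8 15 1 10 7 2 5 13 14 12 16 3 6 11)| = 15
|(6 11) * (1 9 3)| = 6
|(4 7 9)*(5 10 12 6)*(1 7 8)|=20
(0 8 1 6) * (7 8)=(0 7 8 1 6)=[7, 6, 2, 3, 4, 5, 0, 8, 1]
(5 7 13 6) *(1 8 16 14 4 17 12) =[0, 8, 2, 3, 17, 7, 5, 13, 16, 9, 10, 11, 1, 6, 4, 15, 14, 12] =(1 8 16 14 4 17 12)(5 7 13 6)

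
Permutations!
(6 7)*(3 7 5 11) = (3 7 6 5 11) = [0, 1, 2, 7, 4, 11, 5, 6, 8, 9, 10, 3]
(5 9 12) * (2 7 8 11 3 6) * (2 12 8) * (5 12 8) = (12)(2 7)(3 6 8 11)(5 9) = [0, 1, 7, 6, 4, 9, 8, 2, 11, 5, 10, 3, 12]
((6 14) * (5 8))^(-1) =(5 8)(6 14) =[0, 1, 2, 3, 4, 8, 14, 7, 5, 9, 10, 11, 12, 13, 6]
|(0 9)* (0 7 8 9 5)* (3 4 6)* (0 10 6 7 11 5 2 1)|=|(0 2 1)(3 4 7 8 9 11 5 10 6)|=9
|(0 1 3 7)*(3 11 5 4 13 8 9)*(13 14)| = 11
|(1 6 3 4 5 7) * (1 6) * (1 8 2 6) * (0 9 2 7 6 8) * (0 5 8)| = 21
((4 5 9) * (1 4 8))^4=(1 8 9 5 4)=[0, 8, 2, 3, 1, 4, 6, 7, 9, 5]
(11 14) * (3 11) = [0, 1, 2, 11, 4, 5, 6, 7, 8, 9, 10, 14, 12, 13, 3] = (3 11 14)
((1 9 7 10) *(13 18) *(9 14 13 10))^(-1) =(1 10 18 13 14)(7 9) =[0, 10, 2, 3, 4, 5, 6, 9, 8, 7, 18, 11, 12, 14, 1, 15, 16, 17, 13]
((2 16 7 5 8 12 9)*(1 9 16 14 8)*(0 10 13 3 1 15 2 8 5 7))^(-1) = (0 16 12 8 9 1 3 13 10)(2 15 5 14) = [16, 3, 15, 13, 4, 14, 6, 7, 9, 1, 0, 11, 8, 10, 2, 5, 12]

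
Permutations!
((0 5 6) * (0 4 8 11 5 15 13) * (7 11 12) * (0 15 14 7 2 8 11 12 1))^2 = (15)(0 7 2 1 14 12 8)(4 5)(6 11) = [7, 14, 1, 3, 5, 4, 11, 2, 0, 9, 10, 6, 8, 13, 12, 15]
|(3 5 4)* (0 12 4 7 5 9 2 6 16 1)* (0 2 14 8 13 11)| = 36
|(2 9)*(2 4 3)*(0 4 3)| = 6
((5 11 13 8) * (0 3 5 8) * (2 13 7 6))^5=(0 6 5 13 7 3 2 11)=[6, 1, 11, 2, 4, 13, 5, 3, 8, 9, 10, 0, 12, 7]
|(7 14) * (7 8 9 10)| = |(7 14 8 9 10)| = 5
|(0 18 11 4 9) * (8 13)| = |(0 18 11 4 9)(8 13)| = 10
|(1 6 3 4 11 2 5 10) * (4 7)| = 9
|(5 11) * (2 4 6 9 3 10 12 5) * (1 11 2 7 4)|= |(1 11 7 4 6 9 3 10 12 5 2)|= 11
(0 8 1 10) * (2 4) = (0 8 1 10)(2 4) = [8, 10, 4, 3, 2, 5, 6, 7, 1, 9, 0]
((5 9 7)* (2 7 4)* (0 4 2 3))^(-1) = (0 3 4)(2 9 5 7) = [3, 1, 9, 4, 0, 7, 6, 2, 8, 5]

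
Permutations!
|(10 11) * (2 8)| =|(2 8)(10 11)| =2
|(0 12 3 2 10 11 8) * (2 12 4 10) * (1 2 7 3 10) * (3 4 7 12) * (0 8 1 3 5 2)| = |(0 7 4 3 5 2 12 10 11 1)| = 10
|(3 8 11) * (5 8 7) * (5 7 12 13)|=6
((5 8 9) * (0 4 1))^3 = (9) = [0, 1, 2, 3, 4, 5, 6, 7, 8, 9]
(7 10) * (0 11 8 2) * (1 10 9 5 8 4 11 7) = [7, 10, 0, 3, 11, 8, 6, 9, 2, 5, 1, 4] = (0 7 9 5 8 2)(1 10)(4 11)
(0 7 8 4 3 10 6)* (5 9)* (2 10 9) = [7, 1, 10, 9, 3, 2, 0, 8, 4, 5, 6] = (0 7 8 4 3 9 5 2 10 6)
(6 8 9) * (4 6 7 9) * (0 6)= (0 6 8 4)(7 9)= [6, 1, 2, 3, 0, 5, 8, 9, 4, 7]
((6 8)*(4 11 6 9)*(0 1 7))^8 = (0 7 1)(4 8 11 9 6) = [7, 0, 2, 3, 8, 5, 4, 1, 11, 6, 10, 9]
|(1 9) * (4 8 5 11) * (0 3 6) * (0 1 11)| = |(0 3 6 1 9 11 4 8 5)| = 9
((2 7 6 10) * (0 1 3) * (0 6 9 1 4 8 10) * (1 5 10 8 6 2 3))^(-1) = (0 6 4)(2 3 10 5 9 7) = [6, 1, 3, 10, 0, 9, 4, 2, 8, 7, 5]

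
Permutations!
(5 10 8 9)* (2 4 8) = (2 4 8 9 5 10) = [0, 1, 4, 3, 8, 10, 6, 7, 9, 5, 2]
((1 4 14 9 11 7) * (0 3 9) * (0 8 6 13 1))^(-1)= (0 7 11 9 3)(1 13 6 8 14 4)= [7, 13, 2, 0, 1, 5, 8, 11, 14, 3, 10, 9, 12, 6, 4]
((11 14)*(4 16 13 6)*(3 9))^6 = (4 13)(6 16) = [0, 1, 2, 3, 13, 5, 16, 7, 8, 9, 10, 11, 12, 4, 14, 15, 6]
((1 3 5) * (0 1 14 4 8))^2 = (0 3 14 8 1 5 4) = [3, 5, 2, 14, 0, 4, 6, 7, 1, 9, 10, 11, 12, 13, 8]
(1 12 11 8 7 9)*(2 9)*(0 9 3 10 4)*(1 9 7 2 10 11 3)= (0 7 10 4)(1 12 3 11 8 2)= [7, 12, 1, 11, 0, 5, 6, 10, 2, 9, 4, 8, 3]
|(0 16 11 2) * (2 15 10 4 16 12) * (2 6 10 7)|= 10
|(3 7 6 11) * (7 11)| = |(3 11)(6 7)| = 2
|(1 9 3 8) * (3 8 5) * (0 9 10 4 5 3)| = |(0 9 8 1 10 4 5)| = 7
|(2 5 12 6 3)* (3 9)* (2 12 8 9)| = 7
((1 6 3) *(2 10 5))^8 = (1 3 6)(2 5 10) = [0, 3, 5, 6, 4, 10, 1, 7, 8, 9, 2]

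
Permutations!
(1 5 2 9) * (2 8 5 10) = [0, 10, 9, 3, 4, 8, 6, 7, 5, 1, 2] = (1 10 2 9)(5 8)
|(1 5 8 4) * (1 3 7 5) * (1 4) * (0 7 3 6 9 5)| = 6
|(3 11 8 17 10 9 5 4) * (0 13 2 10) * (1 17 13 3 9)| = 9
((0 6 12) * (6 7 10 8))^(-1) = (0 12 6 8 10 7) = [12, 1, 2, 3, 4, 5, 8, 0, 10, 9, 7, 11, 6]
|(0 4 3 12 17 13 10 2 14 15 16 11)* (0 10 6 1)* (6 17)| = 6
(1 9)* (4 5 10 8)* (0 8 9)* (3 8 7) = (0 7 3 8 4 5 10 9 1) = [7, 0, 2, 8, 5, 10, 6, 3, 4, 1, 9]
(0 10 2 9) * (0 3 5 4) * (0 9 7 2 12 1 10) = (1 10 12)(2 7)(3 5 4 9) = [0, 10, 7, 5, 9, 4, 6, 2, 8, 3, 12, 11, 1]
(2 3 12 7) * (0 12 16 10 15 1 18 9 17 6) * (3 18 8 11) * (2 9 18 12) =(18)(0 2 12 7 9 17 6)(1 8 11 3 16 10 15) =[2, 8, 12, 16, 4, 5, 0, 9, 11, 17, 15, 3, 7, 13, 14, 1, 10, 6, 18]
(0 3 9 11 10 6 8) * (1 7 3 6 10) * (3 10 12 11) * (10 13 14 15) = [6, 7, 2, 9, 4, 5, 8, 13, 0, 3, 12, 1, 11, 14, 15, 10] = (0 6 8)(1 7 13 14 15 10 12 11)(3 9)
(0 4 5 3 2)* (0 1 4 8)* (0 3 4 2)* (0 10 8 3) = (0 3 10 8)(1 2)(4 5) = [3, 2, 1, 10, 5, 4, 6, 7, 0, 9, 8]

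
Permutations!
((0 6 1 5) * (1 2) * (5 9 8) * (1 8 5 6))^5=(0 1 9 5)(2 6 8)=[1, 9, 6, 3, 4, 0, 8, 7, 2, 5]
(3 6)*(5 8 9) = (3 6)(5 8 9) = [0, 1, 2, 6, 4, 8, 3, 7, 9, 5]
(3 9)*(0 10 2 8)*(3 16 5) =[10, 1, 8, 9, 4, 3, 6, 7, 0, 16, 2, 11, 12, 13, 14, 15, 5] =(0 10 2 8)(3 9 16 5)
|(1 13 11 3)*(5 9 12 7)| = 4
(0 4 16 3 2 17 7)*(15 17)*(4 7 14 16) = [7, 1, 15, 2, 4, 5, 6, 0, 8, 9, 10, 11, 12, 13, 16, 17, 3, 14] = (0 7)(2 15 17 14 16 3)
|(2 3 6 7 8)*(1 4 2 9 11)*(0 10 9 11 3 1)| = 24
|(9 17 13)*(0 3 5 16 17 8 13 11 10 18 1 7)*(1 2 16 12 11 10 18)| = 12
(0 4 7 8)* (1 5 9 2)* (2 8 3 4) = [2, 5, 1, 4, 7, 9, 6, 3, 0, 8] = (0 2 1 5 9 8)(3 4 7)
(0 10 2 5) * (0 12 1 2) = (0 10)(1 2 5 12) = [10, 2, 5, 3, 4, 12, 6, 7, 8, 9, 0, 11, 1]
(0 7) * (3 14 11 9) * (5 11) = [7, 1, 2, 14, 4, 11, 6, 0, 8, 3, 10, 9, 12, 13, 5] = (0 7)(3 14 5 11 9)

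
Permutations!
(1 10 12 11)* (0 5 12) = [5, 10, 2, 3, 4, 12, 6, 7, 8, 9, 0, 1, 11] = (0 5 12 11 1 10)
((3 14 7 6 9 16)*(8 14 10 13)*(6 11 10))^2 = [0, 1, 2, 9, 4, 5, 16, 10, 7, 3, 8, 13, 12, 14, 11, 15, 6] = (3 9)(6 16)(7 10 8)(11 13 14)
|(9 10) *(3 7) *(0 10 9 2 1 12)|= |(0 10 2 1 12)(3 7)|= 10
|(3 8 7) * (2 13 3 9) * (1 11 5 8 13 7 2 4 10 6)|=|(1 11 5 8 2 7 9 4 10 6)(3 13)|=10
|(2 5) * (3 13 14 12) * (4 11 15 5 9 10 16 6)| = 36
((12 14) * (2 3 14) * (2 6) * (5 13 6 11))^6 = (2 13 11 14)(3 6 5 12) = [0, 1, 13, 6, 4, 12, 5, 7, 8, 9, 10, 14, 3, 11, 2]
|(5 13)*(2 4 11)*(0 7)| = |(0 7)(2 4 11)(5 13)| = 6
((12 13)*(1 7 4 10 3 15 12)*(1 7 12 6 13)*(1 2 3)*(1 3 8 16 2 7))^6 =(16)(1 15 4)(3 7 13)(6 10 12) =[0, 15, 2, 7, 1, 5, 10, 13, 8, 9, 12, 11, 6, 3, 14, 4, 16]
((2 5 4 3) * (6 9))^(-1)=(2 3 4 5)(6 9)=[0, 1, 3, 4, 5, 2, 9, 7, 8, 6]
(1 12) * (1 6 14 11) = (1 12 6 14 11) = [0, 12, 2, 3, 4, 5, 14, 7, 8, 9, 10, 1, 6, 13, 11]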